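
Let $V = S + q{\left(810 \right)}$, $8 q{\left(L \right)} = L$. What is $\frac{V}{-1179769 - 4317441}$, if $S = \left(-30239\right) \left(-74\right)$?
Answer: $- \frac{8951149}{21988840} \approx -0.40708$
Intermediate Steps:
$S = 2237686$
$q{\left(L \right)} = \frac{L}{8}$
$V = \frac{8951149}{4}$ ($V = 2237686 + \frac{1}{8} \cdot 810 = 2237686 + \frac{405}{4} = \frac{8951149}{4} \approx 2.2378 \cdot 10^{6}$)
$\frac{V}{-1179769 - 4317441} = \frac{8951149}{4 \left(-1179769 - 4317441\right)} = \frac{8951149}{4 \left(-5497210\right)} = \frac{8951149}{4} \left(- \frac{1}{5497210}\right) = - \frac{8951149}{21988840}$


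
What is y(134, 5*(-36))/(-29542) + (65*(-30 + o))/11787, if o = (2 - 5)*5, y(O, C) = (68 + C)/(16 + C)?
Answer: -590525731/2379445619 ≈ -0.24818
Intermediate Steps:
y(O, C) = (68 + C)/(16 + C)
o = -15 (o = -3*5 = -15)
y(134, 5*(-36))/(-29542) + (65*(-30 + o))/11787 = ((68 + 5*(-36))/(16 + 5*(-36)))/(-29542) + (65*(-30 - 15))/11787 = ((68 - 180)/(16 - 180))*(-1/29542) + (65*(-45))*(1/11787) = (-112/(-164))*(-1/29542) - 2925*1/11787 = -1/164*(-112)*(-1/29542) - 975/3929 = (28/41)*(-1/29542) - 975/3929 = -14/605611 - 975/3929 = -590525731/2379445619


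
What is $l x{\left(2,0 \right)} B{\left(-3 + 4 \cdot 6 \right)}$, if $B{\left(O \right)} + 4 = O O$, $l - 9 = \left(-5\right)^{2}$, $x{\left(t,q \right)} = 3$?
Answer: $44574$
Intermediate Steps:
$l = 34$ ($l = 9 + \left(-5\right)^{2} = 9 + 25 = 34$)
$B{\left(O \right)} = -4 + O^{2}$ ($B{\left(O \right)} = -4 + O O = -4 + O^{2}$)
$l x{\left(2,0 \right)} B{\left(-3 + 4 \cdot 6 \right)} = 34 \cdot 3 \left(-4 + \left(-3 + 4 \cdot 6\right)^{2}\right) = 102 \left(-4 + \left(-3 + 24\right)^{2}\right) = 102 \left(-4 + 21^{2}\right) = 102 \left(-4 + 441\right) = 102 \cdot 437 = 44574$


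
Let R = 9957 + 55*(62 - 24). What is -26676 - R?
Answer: -38723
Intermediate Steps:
R = 12047 (R = 9957 + 55*38 = 9957 + 2090 = 12047)
-26676 - R = -26676 - 1*12047 = -26676 - 12047 = -38723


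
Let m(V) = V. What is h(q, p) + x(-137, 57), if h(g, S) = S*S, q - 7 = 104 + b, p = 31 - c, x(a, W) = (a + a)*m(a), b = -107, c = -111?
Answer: 57702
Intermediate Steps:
x(a, W) = 2*a² (x(a, W) = (a + a)*a = (2*a)*a = 2*a²)
p = 142 (p = 31 - 1*(-111) = 31 + 111 = 142)
q = 4 (q = 7 + (104 - 107) = 7 - 3 = 4)
h(g, S) = S²
h(q, p) + x(-137, 57) = 142² + 2*(-137)² = 20164 + 2*18769 = 20164 + 37538 = 57702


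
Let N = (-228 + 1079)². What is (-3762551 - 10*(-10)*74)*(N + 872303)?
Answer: -5995113592104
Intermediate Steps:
N = 724201 (N = 851² = 724201)
(-3762551 - 10*(-10)*74)*(N + 872303) = (-3762551 - 10*(-10)*74)*(724201 + 872303) = (-3762551 + 100*74)*1596504 = (-3762551 + 7400)*1596504 = -3755151*1596504 = -5995113592104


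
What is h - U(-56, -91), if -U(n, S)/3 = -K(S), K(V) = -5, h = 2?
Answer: 17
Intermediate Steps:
U(n, S) = -15 (U(n, S) = -(-3)*(-5) = -3*5 = -15)
h - U(-56, -91) = 2 - 1*(-15) = 2 + 15 = 17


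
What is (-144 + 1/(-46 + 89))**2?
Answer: 38328481/1849 ≈ 20729.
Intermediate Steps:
(-144 + 1/(-46 + 89))**2 = (-144 + 1/43)**2 = (-6191/43)**2 = 38328481/1849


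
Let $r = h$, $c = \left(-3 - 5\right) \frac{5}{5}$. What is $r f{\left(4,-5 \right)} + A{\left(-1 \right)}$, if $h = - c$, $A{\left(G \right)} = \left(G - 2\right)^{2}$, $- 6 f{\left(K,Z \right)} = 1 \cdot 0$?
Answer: $9$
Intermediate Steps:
$f{\left(K,Z \right)} = 0$ ($f{\left(K,Z \right)} = - \frac{1 \cdot 0}{6} = \left(- \frac{1}{6}\right) 0 = 0$)
$c = -8$ ($c = - 8 \cdot 5 \cdot \frac{1}{5} = \left(-8\right) 1 = -8$)
$A{\left(G \right)} = \left(-2 + G\right)^{2}$
$h = 8$ ($h = \left(-1\right) \left(-8\right) = 8$)
$r = 8$
$r f{\left(4,-5 \right)} + A{\left(-1 \right)} = 8 \cdot 0 + \left(-2 - 1\right)^{2} = 0 + \left(-3\right)^{2} = 0 + 9 = 9$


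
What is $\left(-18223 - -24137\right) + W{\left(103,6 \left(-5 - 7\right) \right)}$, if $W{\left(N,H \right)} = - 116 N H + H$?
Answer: $866098$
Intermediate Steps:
$W{\left(N,H \right)} = H - 116 H N$ ($W{\left(N,H \right)} = - 116 H N + H = H - 116 H N$)
$\left(-18223 - -24137\right) + W{\left(103,6 \left(-5 - 7\right) \right)} = \left(-18223 - -24137\right) + 6 \left(-5 - 7\right) \left(1 - 11948\right) = \left(-18223 + 24137\right) + 6 \left(-12\right) \left(1 - 11948\right) = 5914 - -860184 = 5914 + 860184 = 866098$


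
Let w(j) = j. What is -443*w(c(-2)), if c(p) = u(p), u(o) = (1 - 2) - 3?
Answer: 1772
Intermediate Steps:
u(o) = -4 (u(o) = -1 - 3 = -4)
c(p) = -4
-443*w(c(-2)) = -443*(-4) = 1772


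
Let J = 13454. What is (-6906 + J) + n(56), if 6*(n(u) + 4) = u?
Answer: 19660/3 ≈ 6553.3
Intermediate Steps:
n(u) = -4 + u/6
(-6906 + J) + n(56) = (-6906 + 13454) + (-4 + (⅙)*56) = 6548 + (-4 + 28/3) = 6548 + 16/3 = 19660/3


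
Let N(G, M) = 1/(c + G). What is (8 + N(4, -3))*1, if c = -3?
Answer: 9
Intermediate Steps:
N(G, M) = 1/(-3 + G)
(8 + N(4, -3))*1 = (8 + 1/(-3 + 4))*1 = (8 + 1/1)*1 = (8 + 1)*1 = 9*1 = 9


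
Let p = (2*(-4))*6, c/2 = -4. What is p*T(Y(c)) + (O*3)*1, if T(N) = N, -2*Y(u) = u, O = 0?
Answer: -192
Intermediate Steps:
c = -8 (c = 2*(-4) = -8)
Y(u) = -u/2
p = -48 (p = -8*6 = -48)
p*T(Y(c)) + (O*3)*1 = -(-24)*(-8) + (0*3)*1 = -48*4 + 0*1 = -192 + 0 = -192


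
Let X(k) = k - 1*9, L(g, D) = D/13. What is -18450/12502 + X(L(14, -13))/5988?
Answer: -27650905/18715494 ≈ -1.4774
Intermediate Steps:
L(g, D) = D/13 (L(g, D) = D*(1/13) = D/13)
X(k) = -9 + k (X(k) = k - 9 = -9 + k)
-18450/12502 + X(L(14, -13))/5988 = -18450/12502 + (-9 + (1/13)*(-13))/5988 = -18450*1/12502 + (-9 - 1)*(1/5988) = -9225/6251 - 10*1/5988 = -9225/6251 - 5/2994 = -27650905/18715494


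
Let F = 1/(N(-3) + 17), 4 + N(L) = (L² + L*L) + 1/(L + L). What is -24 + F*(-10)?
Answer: -900/37 ≈ -24.324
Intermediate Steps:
N(L) = -4 + 1/(2*L) + 2*L² (N(L) = -4 + ((L² + L*L) + 1/(L + L)) = -4 + ((L² + L²) + 1/(2*L)) = -4 + (2*L² + 1/(2*L)) = -4 + (1/(2*L) + 2*L²) = -4 + 1/(2*L) + 2*L²)
F = 6/185 (F = 1/((-4 + (½)/(-3) + 2*(-3)²) + 17) = 1/((-4 + (½)*(-⅓) + 2*9) + 17) = 1/((-4 - ⅙ + 18) + 17) = 1/(83/6 + 17) = 1/(185/6) = 6/185 ≈ 0.032432)
-24 + F*(-10) = -24 + (6/185)*(-10) = -24 - 12/37 = -900/37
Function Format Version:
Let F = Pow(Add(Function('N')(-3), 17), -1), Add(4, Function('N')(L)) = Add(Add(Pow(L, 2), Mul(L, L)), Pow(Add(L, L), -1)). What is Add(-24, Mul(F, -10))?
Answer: Rational(-900, 37) ≈ -24.324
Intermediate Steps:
Function('N')(L) = Add(-4, Mul(Rational(1, 2), Pow(L, -1)), Mul(2, Pow(L, 2))) (Function('N')(L) = Add(-4, Add(Add(Pow(L, 2), Mul(L, L)), Pow(Add(L, L), -1))) = Add(-4, Add(Add(Pow(L, 2), Pow(L, 2)), Pow(Mul(2, L), -1))) = Add(-4, Add(Mul(2, Pow(L, 2)), Mul(Rational(1, 2), Pow(L, -1)))) = Add(-4, Add(Mul(Rational(1, 2), Pow(L, -1)), Mul(2, Pow(L, 2)))) = Add(-4, Mul(Rational(1, 2), Pow(L, -1)), Mul(2, Pow(L, 2))))
F = Rational(6, 185) (F = Pow(Add(Add(-4, Mul(Rational(1, 2), Pow(-3, -1)), Mul(2, Pow(-3, 2))), 17), -1) = Pow(Add(Add(-4, Mul(Rational(1, 2), Rational(-1, 3)), Mul(2, 9)), 17), -1) = Pow(Add(Add(-4, Rational(-1, 6), 18), 17), -1) = Pow(Add(Rational(83, 6), 17), -1) = Pow(Rational(185, 6), -1) = Rational(6, 185) ≈ 0.032432)
Add(-24, Mul(F, -10)) = Add(-24, Mul(Rational(6, 185), -10)) = Add(-24, Rational(-12, 37)) = Rational(-900, 37)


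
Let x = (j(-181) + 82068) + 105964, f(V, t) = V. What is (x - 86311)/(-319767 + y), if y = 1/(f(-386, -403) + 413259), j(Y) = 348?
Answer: -42141534237/132023160590 ≈ -0.31920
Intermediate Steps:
y = 1/412873 (y = 1/(-386 + 413259) = 1/412873 ≈ 2.4221e-6)
x = 188380 (x = (348 + 82068) + 105964 = 82416 + 105964 = 188380)
(x - 86311)/(-319767 + y) = (188380 - 86311)/(-319767 + 1/412873) = 102069/(-132023160590/412873) = 102069*(-412873/132023160590) = -42141534237/132023160590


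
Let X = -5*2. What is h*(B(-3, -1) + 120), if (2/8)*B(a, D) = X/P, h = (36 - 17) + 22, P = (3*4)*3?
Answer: 43870/9 ≈ 4874.4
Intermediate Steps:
X = -10
P = 36 (P = 12*3 = 36)
h = 41 (h = 19 + 22 = 41)
B(a, D) = -10/9 (B(a, D) = 4*(-10/36) = 4*(-10*1/36) = 4*(-5/18) = -10/9)
h*(B(-3, -1) + 120) = 41*(-10/9 + 120) = 41*(1070/9) = 43870/9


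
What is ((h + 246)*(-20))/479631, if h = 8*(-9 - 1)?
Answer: -3320/479631 ≈ -0.0069220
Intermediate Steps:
h = -80 (h = 8*(-10) = -80)
((h + 246)*(-20))/479631 = ((-80 + 246)*(-20))/479631 = (166*(-20))*(1/479631) = -3320*1/479631 = -3320/479631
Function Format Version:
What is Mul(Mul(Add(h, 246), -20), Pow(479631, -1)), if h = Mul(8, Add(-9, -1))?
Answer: Rational(-3320, 479631) ≈ -0.0069220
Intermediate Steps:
h = -80 (h = Mul(8, -10) = -80)
Mul(Mul(Add(h, 246), -20), Pow(479631, -1)) = Mul(Mul(Add(-80, 246), -20), Pow(479631, -1)) = Mul(Mul(166, -20), Rational(1, 479631)) = Mul(-3320, Rational(1, 479631)) = Rational(-3320, 479631)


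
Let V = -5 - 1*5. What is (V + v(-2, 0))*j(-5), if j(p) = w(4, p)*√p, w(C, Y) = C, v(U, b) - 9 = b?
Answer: -4*I*√5 ≈ -8.9443*I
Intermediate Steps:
v(U, b) = 9 + b
V = -10 (V = -5 - 5 = -10)
j(p) = 4*√p
(V + v(-2, 0))*j(-5) = (-10 + (9 + 0))*(4*√(-5)) = (-10 + 9)*(4*(I*√5)) = -4*I*√5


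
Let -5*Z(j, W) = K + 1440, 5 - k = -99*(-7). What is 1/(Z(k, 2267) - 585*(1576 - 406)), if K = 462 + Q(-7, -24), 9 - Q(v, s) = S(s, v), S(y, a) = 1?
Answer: -1/684832 ≈ -1.4602e-6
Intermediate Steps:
k = -688 (k = 5 - (-99)*(-7) = 5 - 1*693 = 5 - 693 = -688)
Q(v, s) = 8 (Q(v, s) = 9 - 1*1 = 9 - 1 = 8)
K = 470 (K = 462 + 8 = 470)
Z(j, W) = -382 (Z(j, W) = -(470 + 1440)/5 = -⅕*1910 = -382)
1/(Z(k, 2267) - 585*(1576 - 406)) = 1/(-382 - 585*(1576 - 406)) = 1/(-382 - 585*1170) = 1/(-382 - 684450) = 1/(-684832) = -1/684832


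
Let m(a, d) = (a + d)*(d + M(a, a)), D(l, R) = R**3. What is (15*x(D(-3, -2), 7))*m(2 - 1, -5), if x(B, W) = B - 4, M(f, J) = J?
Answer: -2880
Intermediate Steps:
m(a, d) = (a + d)**2 (m(a, d) = (a + d)*(d + a) = (a + d)*(a + d) = (a + d)**2)
x(B, W) = -4 + B
(15*x(D(-3, -2), 7))*m(2 - 1, -5) = (15*(-4 + (-2)**3))*((2 - 1)**2 + (-5)**2 + 2*(2 - 1)*(-5)) = (15*(-4 - 8))*(1**2 + 25 + 2*1*(-5)) = (15*(-12))*(1 + 25 - 10) = -180*16 = -2880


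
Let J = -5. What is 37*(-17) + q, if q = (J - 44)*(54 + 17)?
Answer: -4108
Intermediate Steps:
q = -3479 (q = (-5 - 44)*(54 + 17) = -49*71 = -3479)
37*(-17) + q = 37*(-17) - 3479 = -629 - 3479 = -4108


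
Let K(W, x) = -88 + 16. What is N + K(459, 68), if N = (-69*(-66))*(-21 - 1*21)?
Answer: -191340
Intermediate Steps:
K(W, x) = -72
N = -191268 (N = 4554*(-21 - 21) = 4554*(-42) = -191268)
N + K(459, 68) = -191268 - 72 = -191340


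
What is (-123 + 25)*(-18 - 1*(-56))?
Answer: -3724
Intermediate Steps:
(-123 + 25)*(-18 - 1*(-56)) = -98*(-18 + 56) = -98*38 = -3724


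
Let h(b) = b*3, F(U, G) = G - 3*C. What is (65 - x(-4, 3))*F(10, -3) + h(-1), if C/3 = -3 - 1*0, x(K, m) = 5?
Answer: 1437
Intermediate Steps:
C = -9 (C = 3*(-3 - 1*0) = 3*(-3 + 0) = 3*(-3) = -9)
F(U, G) = 27 + G (F(U, G) = G - 3*(-9) = G + 27 = 27 + G)
h(b) = 3*b
(65 - x(-4, 3))*F(10, -3) + h(-1) = (65 - 1*5)*(27 - 3) + 3*(-1) = (65 - 5)*24 - 3 = 60*24 - 3 = 1440 - 3 = 1437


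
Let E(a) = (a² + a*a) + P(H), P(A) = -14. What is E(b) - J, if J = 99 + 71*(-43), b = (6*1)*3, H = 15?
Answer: 3588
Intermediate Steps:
b = 18 (b = 6*3 = 18)
J = -2954 (J = 99 - 3053 = -2954)
E(a) = -14 + 2*a² (E(a) = (a² + a*a) - 14 = (a² + a²) - 14 = 2*a² - 14 = -14 + 2*a²)
E(b) - J = (-14 + 2*18²) - 1*(-2954) = (-14 + 2*324) + 2954 = (-14 + 648) + 2954 = 634 + 2954 = 3588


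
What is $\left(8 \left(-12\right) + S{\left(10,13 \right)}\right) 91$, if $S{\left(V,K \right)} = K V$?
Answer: $3094$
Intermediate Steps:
$\left(8 \left(-12\right) + S{\left(10,13 \right)}\right) 91 = \left(8 \left(-12\right) + 13 \cdot 10\right) 91 = \left(-96 + 130\right) 91 = 34 \cdot 91 = 3094$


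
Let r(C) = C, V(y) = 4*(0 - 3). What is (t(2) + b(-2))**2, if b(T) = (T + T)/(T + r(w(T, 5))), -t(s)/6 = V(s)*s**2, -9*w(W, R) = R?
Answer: 44355600/529 ≈ 83848.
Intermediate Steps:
w(W, R) = -R/9
V(y) = -12 (V(y) = 4*(-3) = -12)
t(s) = 72*s**2 (t(s) = -(-72)*s**2 = 72*s**2)
b(T) = 2*T/(-5/9 + T) (b(T) = (T + T)/(T - 1/9*5) = (2*T)/(T - 5/9) = (2*T)/(-5/9 + T) = 2*T/(-5/9 + T))
(t(2) + b(-2))**2 = (72*2**2 + 18*(-2)/(-5 + 9*(-2)))**2 = (72*4 + 18*(-2)/(-5 - 18))**2 = (288 + 18*(-2)/(-23))**2 = (288 + 18*(-2)*(-1/23))**2 = (288 + 36/23)**2 = (6660/23)**2 = 44355600/529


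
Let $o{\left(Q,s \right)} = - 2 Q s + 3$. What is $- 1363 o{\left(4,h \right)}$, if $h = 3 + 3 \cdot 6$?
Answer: $224895$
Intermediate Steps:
$h = 21$ ($h = 3 + 18 = 21$)
$o{\left(Q,s \right)} = 3 - 2 Q s$ ($o{\left(Q,s \right)} = - 2 Q s + 3 = 3 - 2 Q s$)
$- 1363 o{\left(4,h \right)} = - 1363 \left(3 - 8 \cdot 21\right) = - 1363 \left(3 - 168\right) = \left(-1363\right) \left(-165\right) = 224895$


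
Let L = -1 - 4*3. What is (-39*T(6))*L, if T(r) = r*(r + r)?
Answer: 36504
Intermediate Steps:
L = -13 (L = -1 - 12 = -13)
T(r) = 2*r**2 (T(r) = r*(2*r) = 2*r**2)
(-39*T(6))*L = -78*6**2*(-13) = -78*36*(-13) = -39*72*(-13) = -2808*(-13) = 36504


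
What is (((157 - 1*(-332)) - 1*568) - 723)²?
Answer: 643204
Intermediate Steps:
(((157 - 1*(-332)) - 1*568) - 723)² = (((157 + 332) - 568) - 723)² = ((489 - 568) - 723)² = (-79 - 723)² = (-802)² = 643204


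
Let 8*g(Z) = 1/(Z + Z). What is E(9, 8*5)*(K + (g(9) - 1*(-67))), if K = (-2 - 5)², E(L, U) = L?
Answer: 16705/16 ≈ 1044.1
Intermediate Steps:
g(Z) = 1/(16*Z) (g(Z) = 1/(8*(Z + Z)) = 1/(8*((2*Z))) = (1/(2*Z))/8 = 1/(16*Z))
K = 49 (K = (-7)² = 49)
E(9, 8*5)*(K + (g(9) - 1*(-67))) = 9*(49 + ((1/16)/9 - 1*(-67))) = 9*(49 + ((1/16)*(⅑) + 67)) = 9*(49 + (1/144 + 67)) = 9*(49 + 9649/144) = 9*(16705/144) = 16705/16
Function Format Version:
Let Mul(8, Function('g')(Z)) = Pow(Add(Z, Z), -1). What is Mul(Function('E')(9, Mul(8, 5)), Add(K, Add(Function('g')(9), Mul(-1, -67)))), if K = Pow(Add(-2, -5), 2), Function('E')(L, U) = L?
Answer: Rational(16705, 16) ≈ 1044.1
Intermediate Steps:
Function('g')(Z) = Mul(Rational(1, 16), Pow(Z, -1)) (Function('g')(Z) = Mul(Rational(1, 8), Pow(Add(Z, Z), -1)) = Mul(Rational(1, 8), Pow(Mul(2, Z), -1)) = Mul(Rational(1, 8), Mul(Rational(1, 2), Pow(Z, -1))) = Mul(Rational(1, 16), Pow(Z, -1)))
K = 49 (K = Pow(-7, 2) = 49)
Mul(Function('E')(9, Mul(8, 5)), Add(K, Add(Function('g')(9), Mul(-1, -67)))) = Mul(9, Add(49, Add(Mul(Rational(1, 16), Pow(9, -1)), Mul(-1, -67)))) = Mul(9, Add(49, Add(Mul(Rational(1, 16), Rational(1, 9)), 67))) = Mul(9, Add(49, Add(Rational(1, 144), 67))) = Mul(9, Add(49, Rational(9649, 144))) = Mul(9, Rational(16705, 144)) = Rational(16705, 16)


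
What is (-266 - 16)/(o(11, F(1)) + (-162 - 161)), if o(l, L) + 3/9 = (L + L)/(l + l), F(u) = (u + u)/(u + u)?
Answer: 9306/10667 ≈ 0.87241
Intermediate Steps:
F(u) = 1 (F(u) = (2*u)/((2*u)) = (2*u)*(1/(2*u)) = 1)
o(l, L) = -⅓ + L/l (o(l, L) = -⅓ + (L + L)/(l + l) = -⅓ + (2*L)/((2*l)) = -⅓ + (2*L)*(1/(2*l)) = -⅓ + L/l)
(-266 - 16)/(o(11, F(1)) + (-162 - 161)) = (-266 - 16)/((1 - ⅓*11)/11 + (-162 - 161)) = -282/((1 - 11/3)/11 - 323) = -282/((1/11)*(-8/3) - 323) = -282/(-8/33 - 323) = -282/(-10667/33) = -282*(-33/10667) = 9306/10667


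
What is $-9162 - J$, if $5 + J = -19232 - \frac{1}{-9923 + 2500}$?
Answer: $\frac{74786724}{7423} \approx 10075.0$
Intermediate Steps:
$J = - \frac{142796250}{7423}$ ($J = -5 - \left(19232 + \frac{1}{-9923 + 2500}\right) = -5 - \frac{142759135}{7423} = - \frac{142796250}{7423} \approx -19237.0$)
$-9162 - J = -9162 - - \frac{142796250}{7423} = -9162 + \frac{142796250}{7423} = \frac{74786724}{7423}$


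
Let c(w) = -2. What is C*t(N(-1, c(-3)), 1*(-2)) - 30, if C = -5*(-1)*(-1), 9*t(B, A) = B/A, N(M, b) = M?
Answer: -545/18 ≈ -30.278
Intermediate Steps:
t(B, A) = B/(9*A) (t(B, A) = (B/A)/9 = B/(9*A))
C = -5 (C = 5*(-1) = -5)
C*t(N(-1, c(-3)), 1*(-2)) - 30 = -5*(-1)/(9*(1*(-2))) - 30 = -5*(-1)/(9*(-2)) - 30 = -5*(-1)*(-1)/(9*2) - 30 = -5*1/18 - 30 = -5/18 - 30 = -545/18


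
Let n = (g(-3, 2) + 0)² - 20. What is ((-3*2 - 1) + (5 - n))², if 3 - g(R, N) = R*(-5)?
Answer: 15876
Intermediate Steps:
g(R, N) = 3 + 5*R (g(R, N) = 3 - R*(-5) = 3 - (-5)*R = 3 + 5*R)
n = 124 (n = ((3 + 5*(-3)) + 0)² - 20 = ((3 - 15) + 0)² - 20 = (-12 + 0)² - 20 = (-12)² - 20 = 144 - 20 = 124)
((-3*2 - 1) + (5 - n))² = ((-3*2 - 1) + (5 - 1*124))² = ((-6 - 1) + (5 - 124))² = (-7 - 119)² = (-126)² = 15876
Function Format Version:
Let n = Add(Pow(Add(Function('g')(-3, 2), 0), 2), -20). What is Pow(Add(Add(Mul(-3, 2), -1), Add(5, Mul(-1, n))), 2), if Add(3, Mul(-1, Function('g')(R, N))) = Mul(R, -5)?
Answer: 15876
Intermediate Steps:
Function('g')(R, N) = Add(3, Mul(5, R)) (Function('g')(R, N) = Add(3, Mul(-1, Mul(R, -5))) = Add(3, Mul(-1, Mul(-5, R))) = Add(3, Mul(5, R)))
n = 124 (n = Add(Pow(Add(Add(3, Mul(5, -3)), 0), 2), -20) = Add(Pow(Add(Add(3, -15), 0), 2), -20) = Add(Pow(Add(-12, 0), 2), -20) = Add(Pow(-12, 2), -20) = Add(144, -20) = 124)
Pow(Add(Add(Mul(-3, 2), -1), Add(5, Mul(-1, n))), 2) = Pow(Add(Add(Mul(-3, 2), -1), Add(5, Mul(-1, 124))), 2) = Pow(Add(Add(-6, -1), Add(5, -124)), 2) = Pow(Add(-7, -119), 2) = Pow(-126, 2) = 15876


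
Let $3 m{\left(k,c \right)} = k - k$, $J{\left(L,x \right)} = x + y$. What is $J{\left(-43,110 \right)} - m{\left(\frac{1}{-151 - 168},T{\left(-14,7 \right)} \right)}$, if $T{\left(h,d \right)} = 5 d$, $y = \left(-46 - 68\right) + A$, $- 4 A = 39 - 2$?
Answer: $- \frac{53}{4} \approx -13.25$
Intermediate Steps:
$A = - \frac{37}{4}$ ($A = - \frac{39 - 2}{4} = \left(- \frac{1}{4}\right) 37 = - \frac{37}{4} \approx -9.25$)
$y = - \frac{493}{4}$ ($y = \left(-46 - 68\right) - \frac{37}{4} = -114 - \frac{37}{4} = - \frac{493}{4} \approx -123.25$)
$J{\left(L,x \right)} = - \frac{493}{4} + x$ ($J{\left(L,x \right)} = x - \frac{493}{4} = - \frac{493}{4} + x$)
$m{\left(k,c \right)} = 0$ ($m{\left(k,c \right)} = \frac{k - k}{3} = \frac{1}{3} \cdot 0 = 0$)
$J{\left(-43,110 \right)} - m{\left(\frac{1}{-151 - 168},T{\left(-14,7 \right)} \right)} = \left(- \frac{493}{4} + 110\right) - 0 = - \frac{53}{4} + 0 = - \frac{53}{4}$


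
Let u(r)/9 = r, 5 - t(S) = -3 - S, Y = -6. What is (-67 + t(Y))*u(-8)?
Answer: 4680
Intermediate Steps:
t(S) = 8 + S (t(S) = 5 - (-3 - S) = 5 + (3 + S) = 8 + S)
u(r) = 9*r
(-67 + t(Y))*u(-8) = (-67 + (8 - 6))*(9*(-8)) = (-67 + 2)*(-72) = -65*(-72) = 4680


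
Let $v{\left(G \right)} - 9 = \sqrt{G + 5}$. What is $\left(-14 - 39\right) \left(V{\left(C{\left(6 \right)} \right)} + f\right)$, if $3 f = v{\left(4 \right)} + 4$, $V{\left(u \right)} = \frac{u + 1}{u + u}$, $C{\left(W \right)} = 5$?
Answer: $- \frac{4717}{15} \approx -314.47$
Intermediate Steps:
$v{\left(G \right)} = 9 + \sqrt{5 + G}$ ($v{\left(G \right)} = 9 + \sqrt{G + 5} = 9 + \sqrt{5 + G}$)
$V{\left(u \right)} = \frac{1 + u}{2 u}$
$f = \frac{16}{3}$ ($f = \frac{\left(9 + \sqrt{5 + 4}\right) + 4}{3} = \frac{\left(9 + \sqrt{9}\right) + 4}{3} = \frac{\left(9 + 3\right) + 4}{3} = \frac{12 + 4}{3} = \frac{1}{3} \cdot 16 = \frac{16}{3} \approx 5.3333$)
$\left(-14 - 39\right) \left(V{\left(C{\left(6 \right)} \right)} + f\right) = \left(-14 - 39\right) \left(\frac{1 + 5}{2 \cdot 5} + \frac{16}{3}\right) = - 53 \left(\frac{1}{2} \cdot \frac{1}{5} \cdot 6 + \frac{16}{3}\right) = - 53 \left(\frac{3}{5} + \frac{16}{3}\right) = \left(-53\right) \frac{89}{15} = - \frac{4717}{15}$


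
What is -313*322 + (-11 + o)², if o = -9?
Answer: -100386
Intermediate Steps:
-313*322 + (-11 + o)² = -313*322 + (-11 - 9)² = -100786 + (-20)² = -100786 + 400 = -100386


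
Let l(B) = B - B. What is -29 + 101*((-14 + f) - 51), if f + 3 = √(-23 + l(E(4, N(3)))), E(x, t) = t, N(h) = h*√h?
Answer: -6897 + 101*I*√23 ≈ -6897.0 + 484.38*I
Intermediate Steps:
N(h) = h^(3/2)
l(B) = 0
f = -3 + I*√23 (f = -3 + √(-23 + 0) = -3 + √(-23) = -3 + I*√23 ≈ -3.0 + 4.7958*I)
-29 + 101*((-14 + f) - 51) = -29 + 101*((-14 + (-3 + I*√23)) - 51) = -29 + 101*((-17 + I*√23) - 51) = -29 + 101*(-68 + I*√23) = -29 + (-6868 + 101*I*√23) = -6897 + 101*I*√23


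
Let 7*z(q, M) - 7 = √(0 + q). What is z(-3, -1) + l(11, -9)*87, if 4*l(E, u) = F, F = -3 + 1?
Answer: -85/2 + I*√3/7 ≈ -42.5 + 0.24744*I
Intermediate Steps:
z(q, M) = 1 + √q/7 (z(q, M) = 1 + √(0 + q)/7 = 1 + √q/7)
F = -2
l(E, u) = -½ (l(E, u) = (¼)*(-2) = -½)
z(-3, -1) + l(11, -9)*87 = (1 + √(-3)/7) - ½*87 = (1 + (I*√3)/7) - 87/2 = (1 + I*√3/7) - 87/2 = -85/2 + I*√3/7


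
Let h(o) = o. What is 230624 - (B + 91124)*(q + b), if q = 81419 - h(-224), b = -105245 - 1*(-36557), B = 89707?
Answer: -2342434981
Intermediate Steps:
b = -68688 (b = -105245 + 36557 = -68688)
q = 81643 (q = 81419 - 1*(-224) = 81419 + 224 = 81643)
230624 - (B + 91124)*(q + b) = 230624 - (89707 + 91124)*(81643 - 68688) = 230624 - 180831*12955 = 230624 - 1*2342665605 = 230624 - 2342665605 = -2342434981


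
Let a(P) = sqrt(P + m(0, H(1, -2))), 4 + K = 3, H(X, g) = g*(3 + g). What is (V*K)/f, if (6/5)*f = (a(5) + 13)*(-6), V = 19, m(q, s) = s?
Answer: 247/830 - 19*sqrt(3)/830 ≈ 0.25794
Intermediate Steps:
K = -1 (K = -4 + 3 = -1)
a(P) = sqrt(-2 + P) (a(P) = sqrt(P - 2*(3 - 2)) = sqrt(P - 2*1) = sqrt(P - 2) = sqrt(-2 + P))
f = -65 - 5*sqrt(3) (f = 5*((sqrt(-2 + 5) + 13)*(-6))/6 = 5*((sqrt(3) + 13)*(-6))/6 = 5*((13 + sqrt(3))*(-6))/6 = 5*(-78 - 6*sqrt(3))/6 = -65 - 5*sqrt(3) ≈ -73.660)
(V*K)/f = (19*(-1))/(-65 - 5*sqrt(3)) = -19/(-65 - 5*sqrt(3))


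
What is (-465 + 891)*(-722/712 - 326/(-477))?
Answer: -3986011/28302 ≈ -140.84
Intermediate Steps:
(-465 + 891)*(-722/712 - 326/(-477)) = 426*(-722*1/712 - 326*(-1/477)) = 426*(-361/356 + 326/477) = 426*(-56141/169812) = -3986011/28302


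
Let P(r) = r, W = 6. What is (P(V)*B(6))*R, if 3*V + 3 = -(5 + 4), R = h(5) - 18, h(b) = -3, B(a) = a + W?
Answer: 1008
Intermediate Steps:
B(a) = 6 + a (B(a) = a + 6 = 6 + a)
R = -21 (R = -3 - 18 = -21)
V = -4 (V = -1 + (-(5 + 4))/3 = -1 + (-1*9)/3 = -1 + (⅓)*(-9) = -1 - 3 = -4)
(P(V)*B(6))*R = -4*(6 + 6)*(-21) = -4*12*(-21) = -48*(-21) = 1008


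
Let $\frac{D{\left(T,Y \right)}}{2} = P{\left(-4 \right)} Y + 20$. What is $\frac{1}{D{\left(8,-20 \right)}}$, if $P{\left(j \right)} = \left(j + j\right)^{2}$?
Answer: $- \frac{1}{2520} \approx -0.00039683$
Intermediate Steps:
$P{\left(j \right)} = 4 j^{2}$ ($P{\left(j \right)} = \left(2 j\right)^{2} = 4 j^{2}$)
$D{\left(T,Y \right)} = 40 + 128 Y$ ($D{\left(T,Y \right)} = 2 \left(4 \left(-4\right)^{2} Y + 20\right) = 2 \left(4 \cdot 16 Y + 20\right) = 2 \left(64 Y + 20\right) = 2 \left(20 + 64 Y\right) = 40 + 128 Y$)
$\frac{1}{D{\left(8,-20 \right)}} = \frac{1}{40 + 128 \left(-20\right)} = \frac{1}{40 - 2560} = \frac{1}{-2520} = - \frac{1}{2520}$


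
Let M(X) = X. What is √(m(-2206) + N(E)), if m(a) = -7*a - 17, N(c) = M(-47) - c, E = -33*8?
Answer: 3*√1738 ≈ 125.07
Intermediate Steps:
E = -264
N(c) = -47 - c
m(a) = -17 - 7*a
√(m(-2206) + N(E)) = √((-17 - 7*(-2206)) + (-47 - 1*(-264))) = √((-17 + 15442) + (-47 + 264)) = √(15425 + 217) = √15642 = 3*√1738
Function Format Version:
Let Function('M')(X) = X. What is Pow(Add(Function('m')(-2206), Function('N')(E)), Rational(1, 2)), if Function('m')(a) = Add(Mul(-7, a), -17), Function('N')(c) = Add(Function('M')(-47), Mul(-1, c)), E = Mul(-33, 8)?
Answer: Mul(3, Pow(1738, Rational(1, 2))) ≈ 125.07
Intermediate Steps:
E = -264
Function('N')(c) = Add(-47, Mul(-1, c))
Function('m')(a) = Add(-17, Mul(-7, a))
Pow(Add(Function('m')(-2206), Function('N')(E)), Rational(1, 2)) = Pow(Add(Add(-17, Mul(-7, -2206)), Add(-47, Mul(-1, -264))), Rational(1, 2)) = Pow(Add(Add(-17, 15442), Add(-47, 264)), Rational(1, 2)) = Pow(Add(15425, 217), Rational(1, 2)) = Pow(15642, Rational(1, 2)) = Mul(3, Pow(1738, Rational(1, 2)))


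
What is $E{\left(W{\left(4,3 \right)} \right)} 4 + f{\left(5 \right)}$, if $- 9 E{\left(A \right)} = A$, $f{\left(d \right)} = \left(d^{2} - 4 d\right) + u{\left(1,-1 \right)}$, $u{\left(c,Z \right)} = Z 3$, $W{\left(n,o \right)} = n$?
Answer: $\frac{2}{9} \approx 0.22222$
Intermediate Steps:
$u{\left(c,Z \right)} = 3 Z$
$f{\left(d \right)} = -3 + d^{2} - 4 d$ ($f{\left(d \right)} = \left(d^{2} - 4 d\right) + 3 \left(-1\right) = \left(d^{2} - 4 d\right) - 3 = -3 + d^{2} - 4 d$)
$E{\left(A \right)} = - \frac{A}{9}$
$E{\left(W{\left(4,3 \right)} \right)} 4 + f{\left(5 \right)} = \left(- \frac{1}{9}\right) 4 \cdot 4 - \left(23 - 25\right) = \left(- \frac{4}{9}\right) 4 - -2 = - \frac{16}{9} + 2 = \frac{2}{9}$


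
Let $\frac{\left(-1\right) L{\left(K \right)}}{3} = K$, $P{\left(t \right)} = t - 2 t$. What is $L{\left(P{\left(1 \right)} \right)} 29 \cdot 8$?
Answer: $696$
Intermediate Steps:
$P{\left(t \right)} = - t$
$L{\left(K \right)} = - 3 K$
$L{\left(P{\left(1 \right)} \right)} 29 \cdot 8 = - 3 \left(\left(-1\right) 1\right) 29 \cdot 8 = \left(-3\right) \left(-1\right) 29 \cdot 8 = 3 \cdot 29 \cdot 8 = 87 \cdot 8 = 696$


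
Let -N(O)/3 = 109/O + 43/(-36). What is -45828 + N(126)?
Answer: -3849469/84 ≈ -45827.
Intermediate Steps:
N(O) = 43/12 - 327/O (N(O) = -3*(109/O + 43/(-36)) = -3*(109/O + 43*(-1/36)) = -3*(109/O - 43/36) = -3*(-43/36 + 109/O) = 43/12 - 327/O)
-45828 + N(126) = -45828 + (43/12 - 327/126) = -45828 + (43/12 - 327*1/126) = -45828 + (43/12 - 109/42) = -45828 + 83/84 = -3849469/84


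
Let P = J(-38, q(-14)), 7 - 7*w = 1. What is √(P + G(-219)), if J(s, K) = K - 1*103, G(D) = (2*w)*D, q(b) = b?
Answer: 3*I*√2681/7 ≈ 22.191*I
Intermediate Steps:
w = 6/7 (w = 1 - ⅐*1 = 1 - ⅐ = 6/7 ≈ 0.85714)
G(D) = 12*D/7 (G(D) = (2*(6/7))*D = 12*D/7)
J(s, K) = -103 + K (J(s, K) = K - 103 = -103 + K)
P = -117 (P = -103 - 14 = -117)
√(P + G(-219)) = √(-117 + (12/7)*(-219)) = √(-117 - 2628/7) = √(-3447/7) = 3*I*√2681/7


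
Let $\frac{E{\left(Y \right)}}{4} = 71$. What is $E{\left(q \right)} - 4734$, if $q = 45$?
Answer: $-4450$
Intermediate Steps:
$E{\left(Y \right)} = 284$ ($E{\left(Y \right)} = 4 \cdot 71 = 284$)
$E{\left(q \right)} - 4734 = 284 - 4734 = -4450$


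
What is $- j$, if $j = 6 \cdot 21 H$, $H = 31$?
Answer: $-3906$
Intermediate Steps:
$j = 3906$ ($j = 6 \cdot 21 \cdot 31 = 126 \cdot 31 = 3906$)
$- j = \left(-1\right) 3906 = -3906$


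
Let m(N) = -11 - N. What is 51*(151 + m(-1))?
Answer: 7191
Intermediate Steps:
51*(151 + m(-1)) = 51*(151 + (-11 - 1*(-1))) = 51*(151 + (-11 + 1)) = 51*(151 - 10) = 51*141 = 7191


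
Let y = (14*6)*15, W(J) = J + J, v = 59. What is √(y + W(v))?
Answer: √1378 ≈ 37.121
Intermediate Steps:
W(J) = 2*J
y = 1260 (y = 84*15 = 1260)
√(y + W(v)) = √(1260 + 2*59) = √(1260 + 118) = √1378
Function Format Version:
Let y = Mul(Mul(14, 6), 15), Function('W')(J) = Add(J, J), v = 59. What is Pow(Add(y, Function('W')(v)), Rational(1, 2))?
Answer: Pow(1378, Rational(1, 2)) ≈ 37.121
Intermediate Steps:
Function('W')(J) = Mul(2, J)
y = 1260 (y = Mul(84, 15) = 1260)
Pow(Add(y, Function('W')(v)), Rational(1, 2)) = Pow(Add(1260, Mul(2, 59)), Rational(1, 2)) = Pow(Add(1260, 118), Rational(1, 2)) = Pow(1378, Rational(1, 2))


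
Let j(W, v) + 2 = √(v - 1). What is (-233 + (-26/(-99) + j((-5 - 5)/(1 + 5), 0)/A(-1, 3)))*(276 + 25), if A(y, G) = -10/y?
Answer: -34706504/495 + 301*I/10 ≈ -70114.0 + 30.1*I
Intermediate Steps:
j(W, v) = -2 + √(-1 + v) (j(W, v) = -2 + √(v - 1) = -2 + √(-1 + v))
(-233 + (-26/(-99) + j((-5 - 5)/(1 + 5), 0)/A(-1, 3)))*(276 + 25) = (-233 + (-26/(-99) + (-2 + √(-1 + 0))/((-10/(-1)))))*(276 + 25) = (-233 + (-26*(-1/99) + (-2 + √(-1))/((-10*(-1)))))*301 = (-233 + (26/99 + (-2 + I)/10))*301 = (-233 + (26/99 + (-2 + I)*(⅒)))*301 = (-233 + (26/99 + (-⅕ + I/10)))*301 = (-233 + (31/495 + I/10))*301 = (-115304/495 + I/10)*301 = -34706504/495 + 301*I/10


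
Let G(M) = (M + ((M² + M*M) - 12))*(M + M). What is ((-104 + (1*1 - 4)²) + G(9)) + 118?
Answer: 2885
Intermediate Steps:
G(M) = 2*M*(-12 + M + 2*M²) (G(M) = (M + ((M² + M²) - 12))*(2*M) = (M + (2*M² - 12))*(2*M) = (M + (-12 + 2*M²))*(2*M) = (-12 + M + 2*M²)*(2*M) = 2*M*(-12 + M + 2*M²))
((-104 + (1*1 - 4)²) + G(9)) + 118 = ((-104 + (1*1 - 4)²) + 2*9*(-12 + 9 + 2*9²)) + 118 = ((-104 + (1 - 4)²) + 2*9*(-12 + 9 + 2*81)) + 118 = ((-104 + (-3)²) + 2*9*(-12 + 9 + 162)) + 118 = ((-104 + 9) + 2*9*159) + 118 = (-95 + 2862) + 118 = 2767 + 118 = 2885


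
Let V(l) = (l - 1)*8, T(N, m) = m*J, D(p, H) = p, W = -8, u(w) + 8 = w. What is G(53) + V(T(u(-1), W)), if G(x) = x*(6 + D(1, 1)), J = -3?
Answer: 555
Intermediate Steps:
u(w) = -8 + w
T(N, m) = -3*m (T(N, m) = m*(-3) = -3*m)
V(l) = -8 + 8*l (V(l) = (-1 + l)*8 = -8 + 8*l)
G(x) = 7*x (G(x) = x*(6 + 1) = x*7 = 7*x)
G(53) + V(T(u(-1), W)) = 7*53 + (-8 + 8*(-3*(-8))) = 371 + (-8 + 8*24) = 371 + (-8 + 192) = 371 + 184 = 555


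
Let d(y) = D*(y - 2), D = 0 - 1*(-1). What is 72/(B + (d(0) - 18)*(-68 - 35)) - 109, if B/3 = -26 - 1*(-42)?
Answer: -57425/527 ≈ -108.97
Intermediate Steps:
B = 48 (B = 3*(-26 - 1*(-42)) = 3*(-26 + 42) = 3*16 = 48)
D = 1 (D = 0 + 1 = 1)
d(y) = -2 + y (d(y) = 1*(y - 2) = 1*(-2 + y) = -2 + y)
72/(B + (d(0) - 18)*(-68 - 35)) - 109 = 72/(48 + ((-2 + 0) - 18)*(-68 - 35)) - 109 = 72/(48 + (-2 - 18)*(-103)) - 109 = 72/(48 - 20*(-103)) - 109 = 72/(48 + 2060) - 109 = 72/2108 - 109 = (1/2108)*72 - 109 = 18/527 - 109 = -57425/527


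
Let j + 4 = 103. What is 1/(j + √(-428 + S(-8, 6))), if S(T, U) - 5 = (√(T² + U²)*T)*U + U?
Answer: 33/3566 - I*√897/10698 ≈ 0.0092541 - 0.0027996*I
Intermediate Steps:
S(T, U) = 5 + U + T*U*√(T² + U²) (S(T, U) = 5 + ((√(T² + U²)*T)*U + U) = 5 + ((T*√(T² + U²))*U + U) = 5 + (T*U*√(T² + U²) + U) = 5 + (U + T*U*√(T² + U²)) = 5 + U + T*U*√(T² + U²))
j = 99 (j = -4 + 103 = 99)
1/(j + √(-428 + S(-8, 6))) = 1/(99 + √(-428 + (5 + 6 - 8*6*√((-8)² + 6²)))) = 1/(99 + √(-428 + (5 + 6 - 8*6*√(64 + 36)))) = 1/(99 + √(-428 + (5 + 6 - 8*6*√100))) = 1/(99 + √(-428 + (5 + 6 - 8*6*10))) = 1/(99 + √(-428 + (5 + 6 - 480))) = 1/(99 + √(-428 - 469)) = 1/(99 + √(-897)) = 1/(99 + I*√897)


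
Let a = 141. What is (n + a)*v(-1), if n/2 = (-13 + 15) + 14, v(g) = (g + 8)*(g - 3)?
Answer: -4844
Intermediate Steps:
v(g) = (-3 + g)*(8 + g) (v(g) = (8 + g)*(-3 + g) = (-3 + g)*(8 + g))
n = 32 (n = 2*((-13 + 15) + 14) = 2*(2 + 14) = 2*16 = 32)
(n + a)*v(-1) = (32 + 141)*(-24 + (-1)² + 5*(-1)) = 173*(-24 + 1 - 5) = 173*(-28) = -4844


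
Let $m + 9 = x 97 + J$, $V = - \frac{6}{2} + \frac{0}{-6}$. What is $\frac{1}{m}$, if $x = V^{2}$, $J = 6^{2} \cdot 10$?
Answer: $\frac{1}{1224} \approx 0.00081699$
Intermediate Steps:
$V = -3$ ($V = \left(-6\right) \frac{1}{2} + 0 \left(- \frac{1}{6}\right) = -3 + 0 = -3$)
$J = 360$ ($J = 36 \cdot 10 = 360$)
$x = 9$ ($x = \left(-3\right)^{2} = 9$)
$m = 1224$ ($m = -9 + \left(9 \cdot 97 + 360\right) = -9 + \left(873 + 360\right) = -9 + 1233 = 1224$)
$\frac{1}{m} = \frac{1}{1224}$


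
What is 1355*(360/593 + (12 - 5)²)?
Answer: 39860035/593 ≈ 67218.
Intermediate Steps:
1355*(360/593 + (12 - 5)²) = 1355*(360*(1/593) + 7²) = 1355*(360/593 + 49) = 1355*(29417/593) = 39860035/593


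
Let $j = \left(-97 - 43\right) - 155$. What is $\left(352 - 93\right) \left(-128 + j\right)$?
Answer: $-109557$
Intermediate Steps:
$j = -295$ ($j = \left(-97 - 43\right) - 155 = -140 - 155 = -295$)
$\left(352 - 93\right) \left(-128 + j\right) = \left(352 - 93\right) \left(-128 - 295\right) = 259 \left(-423\right) = -109557$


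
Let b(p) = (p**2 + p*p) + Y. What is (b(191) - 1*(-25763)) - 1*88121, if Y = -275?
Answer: 10329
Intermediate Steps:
b(p) = -275 + 2*p**2 (b(p) = (p**2 + p*p) - 275 = (p**2 + p**2) - 275 = 2*p**2 - 275 = -275 + 2*p**2)
(b(191) - 1*(-25763)) - 1*88121 = ((-275 + 2*191**2) - 1*(-25763)) - 1*88121 = ((-275 + 2*36481) + 25763) - 88121 = ((-275 + 72962) + 25763) - 88121 = (72687 + 25763) - 88121 = 98450 - 88121 = 10329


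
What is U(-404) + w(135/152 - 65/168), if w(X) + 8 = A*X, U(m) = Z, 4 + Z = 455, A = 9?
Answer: 59519/133 ≈ 447.51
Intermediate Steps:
Z = 451 (Z = -4 + 455 = 451)
U(m) = 451
w(X) = -8 + 9*X
U(-404) + w(135/152 - 65/168) = 451 + (-8 + 9*(135/152 - 65/168)) = 451 + (-8 + 9*(200/399)) = 451 + (-8 + 600/133) = 451 - 464/133 = 59519/133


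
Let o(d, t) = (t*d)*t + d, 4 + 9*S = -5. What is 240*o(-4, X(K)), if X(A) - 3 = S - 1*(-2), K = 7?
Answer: -16320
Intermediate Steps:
S = -1 (S = -4/9 + (1/9)*(-5) = -4/9 - 5/9 = -1)
X(A) = 4 (X(A) = 3 + (-1 - 1*(-2)) = 3 + (-1 + 2) = 3 + 1 = 4)
o(d, t) = d + d*t**2 (o(d, t) = (d*t)*t + d = d*t**2 + d = d + d*t**2)
240*o(-4, X(K)) = 240*(-4*(1 + 4**2)) = 240*(-4*(1 + 16)) = 240*(-4*17) = 240*(-68) = -16320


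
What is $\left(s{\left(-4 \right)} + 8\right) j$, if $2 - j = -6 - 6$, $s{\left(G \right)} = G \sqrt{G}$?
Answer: $112 - 112 i \approx 112.0 - 112.0 i$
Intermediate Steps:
$s{\left(G \right)} = G^{\frac{3}{2}}$
$j = 14$ ($j = 2 - \left(-6 - 6\right) = 2 - -12 = 2 + 12 = 14$)
$\left(s{\left(-4 \right)} + 8\right) j = \left(\left(-4\right)^{\frac{3}{2}} + 8\right) 14 = \left(- 8 i + 8\right) 14 = \left(8 - 8 i\right) 14 = 112 - 112 i$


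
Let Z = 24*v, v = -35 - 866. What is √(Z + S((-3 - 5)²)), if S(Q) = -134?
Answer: I*√21758 ≈ 147.51*I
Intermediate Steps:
v = -901
Z = -21624 (Z = 24*(-901) = -21624)
√(Z + S((-3 - 5)²)) = √(-21624 - 134) = √(-21758) = I*√21758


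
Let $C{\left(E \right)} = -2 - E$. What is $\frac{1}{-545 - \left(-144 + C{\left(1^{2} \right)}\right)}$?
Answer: $- \frac{1}{398} \approx -0.0025126$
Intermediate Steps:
$\frac{1}{-545 - \left(-144 + C{\left(1^{2} \right)}\right)} = \frac{1}{-545 + \left(144 - \left(-2 - 1^{2}\right)\right)} = \frac{1}{-545 + \left(144 - \left(-2 - 1\right)\right)} = \frac{1}{-545 + \left(144 - -3\right)} = \frac{1}{-545 + \left(144 + 3\right)} = \frac{1}{-545 + 147} = \frac{1}{-398} = - \frac{1}{398}$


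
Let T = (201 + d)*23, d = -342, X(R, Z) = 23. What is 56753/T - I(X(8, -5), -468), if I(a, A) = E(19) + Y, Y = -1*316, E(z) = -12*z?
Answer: 1707439/3243 ≈ 526.50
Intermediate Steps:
Y = -316
T = -3243 (T = (201 - 342)*23 = -141*23 = -3243)
I(a, A) = -544 (I(a, A) = -12*19 - 316 = -228 - 316 = -544)
56753/T - I(X(8, -5), -468) = 56753/(-3243) - 1*(-544) = 56753*(-1/3243) + 544 = -56753/3243 + 544 = 1707439/3243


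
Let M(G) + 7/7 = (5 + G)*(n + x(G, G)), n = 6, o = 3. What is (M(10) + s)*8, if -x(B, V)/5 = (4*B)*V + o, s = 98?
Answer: -240304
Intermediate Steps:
x(B, V) = -15 - 20*B*V (x(B, V) = -5*((4*B)*V + 3) = -5*(4*B*V + 3) = -5*(3 + 4*B*V) = -15 - 20*B*V)
M(G) = -1 + (-9 - 20*G**2)*(5 + G) (M(G) = -1 + (5 + G)*(6 + (-15 - 20*G*G)) = -1 + (5 + G)*(6 + (-15 - 20*G**2)) = -1 + (5 + G)*(-9 - 20*G**2) = -1 + (-9 - 20*G**2)*(5 + G))
(M(10) + s)*8 = ((-46 - 100*10**2 - 20*10**3 - 9*10) + 98)*8 = ((-46 - 100*100 - 20*1000 - 90) + 98)*8 = ((-46 - 10000 - 20000 - 90) + 98)*8 = (-30136 + 98)*8 = -30038*8 = -240304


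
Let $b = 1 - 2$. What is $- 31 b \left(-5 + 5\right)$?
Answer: $0$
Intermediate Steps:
$b = -1$
$- 31 b \left(-5 + 5\right) = - 31 \left(- (-5 + 5)\right) = - 31 \left(\left(-1\right) 0\right) = \left(-31\right) 0 = 0$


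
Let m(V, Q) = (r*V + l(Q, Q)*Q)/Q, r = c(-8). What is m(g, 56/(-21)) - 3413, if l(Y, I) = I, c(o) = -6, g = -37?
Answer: -41987/12 ≈ -3498.9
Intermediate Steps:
r = -6
m(V, Q) = (Q² - 6*V)/Q (m(V, Q) = (-6*V + Q*Q)/Q = (-6*V + Q²)/Q = (Q² - 6*V)/Q)
m(g, 56/(-21)) - 3413 = (56/(-21) - 6*(-37)/56/(-21)) - 3413 = (56*(-1/21) - 6*(-37)/56*(-1/21)) - 3413 = (-8/3 - 6*(-37)/(-8/3)) - 3413 = (-8/3 - 6*(-37)*(-3/8)) - 3413 = (-8/3 - 333/4) - 3413 = -1031/12 - 3413 = -41987/12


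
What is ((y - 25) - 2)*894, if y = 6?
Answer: -18774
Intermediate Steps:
((y - 25) - 2)*894 = ((6 - 25) - 2)*894 = (-19 - 2)*894 = -21*894 = -18774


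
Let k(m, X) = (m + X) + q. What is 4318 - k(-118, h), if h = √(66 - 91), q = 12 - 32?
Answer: 4456 - 5*I ≈ 4456.0 - 5.0*I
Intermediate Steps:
q = -20
h = 5*I (h = √(-25) = 5*I ≈ 5.0*I)
k(m, X) = -20 + X + m (k(m, X) = (m + X) - 20 = (X + m) - 20 = -20 + X + m)
4318 - k(-118, h) = 4318 - (-20 + 5*I - 118) = 4318 - (-138 + 5*I) = 4318 + (138 - 5*I) = 4456 - 5*I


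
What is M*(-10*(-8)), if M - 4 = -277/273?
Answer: 65200/273 ≈ 238.83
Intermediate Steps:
M = 815/273 (M = 4 - 277/273 = 815/273 ≈ 2.9853)
M*(-10*(-8)) = 815*(-10*(-8))/273 = (815/273)*80 = 65200/273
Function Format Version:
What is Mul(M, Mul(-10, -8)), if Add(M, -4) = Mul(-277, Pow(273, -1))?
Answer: Rational(65200, 273) ≈ 238.83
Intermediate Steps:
M = Rational(815, 273) (M = Add(4, Mul(-277, Pow(273, -1))) = Add(4, Mul(-277, Rational(1, 273))) = Add(4, Rational(-277, 273)) = Rational(815, 273) ≈ 2.9853)
Mul(M, Mul(-10, -8)) = Mul(Rational(815, 273), Mul(-10, -8)) = Mul(Rational(815, 273), 80) = Rational(65200, 273)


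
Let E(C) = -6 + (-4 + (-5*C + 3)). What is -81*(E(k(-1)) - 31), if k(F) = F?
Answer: 2673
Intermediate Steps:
E(C) = -7 - 5*C (E(C) = -6 + (-4 + (3 - 5*C)) = -6 + (-1 - 5*C) = -7 - 5*C)
-81*(E(k(-1)) - 31) = -81*((-7 - 5*(-1)) - 31) = -81*((-7 + 5) - 31) = -81*(-2 - 31) = -81*(-33) = 2673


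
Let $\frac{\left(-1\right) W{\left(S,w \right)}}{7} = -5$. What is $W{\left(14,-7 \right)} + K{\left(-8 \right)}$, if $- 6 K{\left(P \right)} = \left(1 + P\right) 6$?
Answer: $42$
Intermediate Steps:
$W{\left(S,w \right)} = 35$ ($W{\left(S,w \right)} = \left(-7\right) \left(-5\right) = 35$)
$K{\left(P \right)} = -1 - P$ ($K{\left(P \right)} = - \frac{\left(1 + P\right) 6}{6} = - \frac{6 + 6 P}{6} = -1 - P$)
$W{\left(14,-7 \right)} + K{\left(-8 \right)} = 35 - -7 = 35 + \left(-1 + 8\right) = 35 + 7 = 42$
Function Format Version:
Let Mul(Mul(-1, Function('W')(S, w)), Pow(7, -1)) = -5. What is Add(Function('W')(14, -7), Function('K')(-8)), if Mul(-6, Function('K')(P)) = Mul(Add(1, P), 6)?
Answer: 42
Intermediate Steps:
Function('W')(S, w) = 35 (Function('W')(S, w) = Mul(-7, -5) = 35)
Function('K')(P) = Add(-1, Mul(-1, P)) (Function('K')(P) = Mul(Rational(-1, 6), Mul(Add(1, P), 6)) = Mul(Rational(-1, 6), Add(6, Mul(6, P))) = Add(-1, Mul(-1, P)))
Add(Function('W')(14, -7), Function('K')(-8)) = Add(35, Add(-1, Mul(-1, -8))) = Add(35, Add(-1, 8)) = Add(35, 7) = 42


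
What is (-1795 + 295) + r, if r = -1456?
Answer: -2956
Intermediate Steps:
(-1795 + 295) + r = (-1795 + 295) - 1456 = -1500 - 1456 = -2956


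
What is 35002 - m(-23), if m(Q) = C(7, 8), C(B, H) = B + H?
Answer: 34987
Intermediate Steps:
m(Q) = 15 (m(Q) = 7 + 8 = 15)
35002 - m(-23) = 35002 - 1*15 = 35002 - 15 = 34987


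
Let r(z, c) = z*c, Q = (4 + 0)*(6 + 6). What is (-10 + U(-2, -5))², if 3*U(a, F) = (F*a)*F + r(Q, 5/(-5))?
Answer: 16384/9 ≈ 1820.4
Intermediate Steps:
Q = 48 (Q = 4*12 = 48)
r(z, c) = c*z
U(a, F) = -16 + a*F²/3 (U(a, F) = ((F*a)*F + (5/(-5))*48)/3 = (a*F² + (5*(-⅕))*48)/3 = (a*F² - 1*48)/3 = (a*F² - 48)/3 = (-48 + a*F²)/3 = -16 + a*F²/3)
(-10 + U(-2, -5))² = (-10 + (-16 + (⅓)*(-2)*(-5)²))² = (-10 + (-16 + (⅓)*(-2)*25))² = (-10 + (-16 - 50/3))² = (-10 - 98/3)² = (-128/3)² = 16384/9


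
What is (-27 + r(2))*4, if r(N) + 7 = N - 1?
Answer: -132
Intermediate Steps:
r(N) = -8 + N (r(N) = -7 + (N - 1) = -7 + (-1 + N) = -8 + N)
(-27 + r(2))*4 = (-27 + (-8 + 2))*4 = (-27 - 6)*4 = -33*4 = -132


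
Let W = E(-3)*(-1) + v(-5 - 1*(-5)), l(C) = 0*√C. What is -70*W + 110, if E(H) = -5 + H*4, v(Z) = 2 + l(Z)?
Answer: -1220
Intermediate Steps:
l(C) = 0
v(Z) = 2 (v(Z) = 2 + 0 = 2)
E(H) = -5 + 4*H
W = 19 (W = (-5 + 4*(-3))*(-1) + 2 = (-5 - 12)*(-1) + 2 = -17*(-1) + 2 = 17 + 2 = 19)
-70*W + 110 = -70*19 + 110 = -1330 + 110 = -1220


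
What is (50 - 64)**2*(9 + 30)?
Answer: 7644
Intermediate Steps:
(50 - 64)**2*(9 + 30) = (-14)**2*39 = 196*39 = 7644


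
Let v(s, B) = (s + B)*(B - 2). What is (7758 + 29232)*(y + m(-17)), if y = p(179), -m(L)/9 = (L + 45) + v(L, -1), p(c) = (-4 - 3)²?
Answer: -25486110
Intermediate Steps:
v(s, B) = (-2 + B)*(B + s) (v(s, B) = (B + s)*(-2 + B) = (-2 + B)*(B + s))
p(c) = 49 (p(c) = (-7)² = 49)
m(L) = -432 + 18*L (m(L) = -9*((L + 45) + ((-1)² - 2*(-1) - 2*L - L)) = -9*((45 + L) + (1 + 2 - 2*L - L)) = -9*((45 + L) + (3 - 3*L)) = -9*(48 - 2*L) = -432 + 18*L)
y = 49
(7758 + 29232)*(y + m(-17)) = (7758 + 29232)*(49 + (-432 + 18*(-17))) = 36990*(49 + (-432 - 306)) = 36990*(49 - 738) = 36990*(-689) = -25486110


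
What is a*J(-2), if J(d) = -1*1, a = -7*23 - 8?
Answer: 169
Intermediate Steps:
a = -169 (a = -161 - 8 = -169)
J(d) = -1
a*J(-2) = -169*(-1) = 169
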